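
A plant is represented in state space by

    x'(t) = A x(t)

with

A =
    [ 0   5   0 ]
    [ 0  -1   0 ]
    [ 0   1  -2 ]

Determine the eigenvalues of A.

-2, -1, 0

det(sI - A) = s^3 - (tr A)s^2 + (M11 + M22 + M33)s - det A, where Mii is the 2×2 principal minor of A obtained by deleting row i and column i.
tr A = 0 + (-1) + (-2) = -3; M11 = (-1)·(-2) - 0·1 = 2 - 0 = 2; M22 = 0·(-2) - 0·0 = 0 - 0 = 0; M33 = 0·(-1) - 5·0 = 0 - 0 = 0; sum of minors = 2.
det A = 0·((-1)·(-2) - 0·1) - 5·(0·(-2) - 0·0) + 0·(0·1 - (-1)·0) = 0·2 - 5·0 + 0·0 = 0.
So p(s) = det(sI - A) = s^3 + 3s^2 + 2s.
The constant term is 0, so p(s) = s(s^2 + 3s + 2).
Factor s^2 + 3s + 2: two numbers with sum -3 and product 2 are -1 and -2, so s^2 + 3s + 2 = (s + 1)(s + 2).
Hence p(s) = s (s + 1) (s + 2), with roots -2, -1, 0.
At least one eigenvalue has non-negative real part, so the system is not asymptotically stable.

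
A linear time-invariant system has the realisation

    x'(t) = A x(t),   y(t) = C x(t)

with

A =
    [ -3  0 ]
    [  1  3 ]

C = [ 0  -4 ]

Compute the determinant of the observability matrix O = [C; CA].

CA = [[-4, -12]]
Observability matrix O = [C; CA] = [[0, -4], [-4, -12]]
det(O) = 0·(-12) - (-4)·(-4) = 0 - 16 = -16
Since det(O) ≠ 0, rank(O) = 2 and the system is completely observable.

-16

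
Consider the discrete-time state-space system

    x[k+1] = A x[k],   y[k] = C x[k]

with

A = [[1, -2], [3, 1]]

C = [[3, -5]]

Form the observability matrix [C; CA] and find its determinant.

CA = [[-12, -11]]
Observability matrix O = [C; CA] = [[3, -5], [-12, -11]]
det(O) = 3·(-11) - (-5)·(-12) = -33 - 60 = -93
Since det(O) ≠ 0, rank(O) = 2 and the system is completely observable.

-93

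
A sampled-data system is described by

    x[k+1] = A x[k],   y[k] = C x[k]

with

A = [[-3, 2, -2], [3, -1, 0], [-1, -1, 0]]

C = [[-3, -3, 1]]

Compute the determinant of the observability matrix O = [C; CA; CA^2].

CA = [[-1, -4, 6]]
CA^2 = [[-15, -4, 2]]
Observability matrix O = [C; CA; CA^2] = [[-3, -3, 1], [-1, -4, 6], [-15, -4, 2]]
Expanding along the first row, det(O) = (-3)·((-4)·2 - 6·(-4)) - (-3)·((-1)·2 - 6·(-15)) + 1·((-1)·(-4) - (-4)·(-15)) = (-3)·16 - (-3)·88 + 1·(-56) = 160
Since det(O) ≠ 0, rank(O) = 3 and the system is completely observable.

160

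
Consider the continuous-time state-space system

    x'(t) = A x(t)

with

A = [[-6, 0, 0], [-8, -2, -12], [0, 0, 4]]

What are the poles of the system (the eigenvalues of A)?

-6, -2, 4

det(sI - A) = s^3 - (tr A)s^2 + (M11 + M22 + M33)s - det A, where Mii is the 2×2 principal minor of A obtained by deleting row i and column i.
tr A = (-6) + (-2) + 4 = -4; M11 = (-2)·4 - (-12)·0 = -8 - 0 = -8; M22 = (-6)·4 - 0·0 = -24 - 0 = -24; M33 = (-6)·(-2) - 0·(-8) = 12 - 0 = 12; sum of minors = -20.
det A = (-6)·((-2)·4 - (-12)·0) - 0·((-8)·4 - (-12)·0) + 0·((-8)·0 - (-2)·0) = (-6)·(-8) - 0·(-32) + 0·0 = 48.
So p(s) = det(sI - A) = s^3 + 4s^2 - 20s - 48.
Rational-root test: any integer root divides -48. Testing small divisors, s = -2 works: p(-2) = -8 + 16 + 40 + (-48) = 0, so (s + 2) is a factor.
Dividing, p(s) = (s + 2)(s^2 + 2s - 24).
Factor s^2 + 2s - 24: two numbers with sum -2 and product -24 are 4 and -6, so s^2 + 2s - 24 = (s - 4)(s + 6).
Hence p(s) = (s - 4) (s + 2) (s + 6), with roots -6, -2, 4.
At least one eigenvalue has non-negative real part, so the system is not asymptotically stable.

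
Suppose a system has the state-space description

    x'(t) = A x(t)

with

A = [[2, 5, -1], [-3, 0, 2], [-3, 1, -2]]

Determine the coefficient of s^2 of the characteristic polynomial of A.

Expand det(sI - A) for the 3×3 matrix.
p(s) = s^3 + 6s + 61.
(Check: constant term = det(-A) = (-1)^3 det A = 61; coefficient of s^2 = -tr A = 0.)
The coefficient of s^2 is 0.

0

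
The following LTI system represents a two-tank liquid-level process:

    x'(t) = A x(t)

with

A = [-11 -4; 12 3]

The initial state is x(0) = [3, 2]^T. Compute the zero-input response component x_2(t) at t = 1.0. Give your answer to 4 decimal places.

det(sI - A) = s^2 - (tr A)s + det A, with tr A = (-11) + 3 = -8 and det A = (-11)·3 - (-4)·12 = -33 - (-48) = 15.
So p(s) = det(sI - A) = s^2 + 8s + 15.
Factor s^2 + 8s + 15: two numbers with sum -8 and product 15 are -3 and -5, so s^2 + 8s + 15 = (s + 3)(s + 5).
Hence p(s) = (s + 3) (s + 5), with roots -5, -3.
The eigenvalues -5, -3 are distinct and real, so A is diagonalisable and x(t) = e^{At} x(0) = V diag(e^{λ_i t}) V^{-1} x(0), where the columns of V are the eigenvectors.
λ = -5: A - (-5)I = [[-6, -4], [12, 8]]. Row 1 gives (-6)·v1 + (-4)·v2 = 0, so take v_1 = [-2, 3]^T.
λ = -3: A - (-3)I = [[-8, -4], [12, 6]]. Row 1 gives (-8)·v1 + (-4)·v2 = 0, so take v_2 = [1, -2]^T.
V = [v_1 v_2] = [[-2, 1], [3, -2]] has det V = 1, so V^{-1} = adj(V)/det V = [[-2, -1], [-3, -2]].
Modal coordinates z(0) = V^{-1} x(0): (-2)·3 + (-1)·2 = -8; (-3)·3 + (-2)·2 = -13; so z(0) = [-8, -13]^T.
x_2(t) = Σ_i (v_i)_2 · z_i(0) · e^{λ_i t} (row 2 of V times the modal terms).
x_2(1.0) = 3·(-8)·e^{-5·1.0} + (-2)·(-13)·e^{-3·1.0} = (-24)·0.00673795 + 26·0.04978707 = 1.1328.

1.1328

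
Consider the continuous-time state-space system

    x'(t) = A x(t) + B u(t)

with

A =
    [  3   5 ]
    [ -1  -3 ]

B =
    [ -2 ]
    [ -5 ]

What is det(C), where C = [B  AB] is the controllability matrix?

AB = [[-31], [17]]
Controllability matrix C = [B  AB] = [[-2, -31], [-5, 17]]
det(C) = (-2)·17 - (-31)·(-5) = -34 - 155 = -189
Since det(C) ≠ 0, rank(C) = 2 and the system is completely controllable.

-189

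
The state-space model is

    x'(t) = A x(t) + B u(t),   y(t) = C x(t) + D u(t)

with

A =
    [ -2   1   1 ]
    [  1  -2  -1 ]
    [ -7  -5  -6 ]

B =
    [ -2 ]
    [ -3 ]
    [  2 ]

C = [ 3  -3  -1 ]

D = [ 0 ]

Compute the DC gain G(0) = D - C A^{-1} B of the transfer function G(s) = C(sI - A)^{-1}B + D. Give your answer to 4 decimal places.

G(0) = C(-A)^{-1}B + D = -C A^{-1} B + D.
det A = -20, so A^{-1} = (1/-20)·adj(A) = [[-7/20, -1/20, -1/20], [-13/20, -19/20, 1/20], [19/20, 17/20, -3/20]]
A^{-1} B = [3/4, 17/4, -19/4]^T
C A^{-1} B = -23/4
G(0) = D - C A^{-1} B = 0 - (-23/4) = 23/4 ≈ 5.7500

5.7500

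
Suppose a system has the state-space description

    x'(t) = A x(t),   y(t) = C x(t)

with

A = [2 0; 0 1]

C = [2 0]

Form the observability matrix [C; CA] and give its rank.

1

CA = [[4, 0]]
Observability matrix O = [C; CA] = [[2, 0], [4, 0]]
Every row of O is a scalar multiple of row 1 = [2, 0] (multipliers 1, 2), so the rows span a one-dimensional space.
O ≠ 0, hence rank(O) = 1.
rank(O) = 1 < n = 2, so the pair (A, C) is not completely observable.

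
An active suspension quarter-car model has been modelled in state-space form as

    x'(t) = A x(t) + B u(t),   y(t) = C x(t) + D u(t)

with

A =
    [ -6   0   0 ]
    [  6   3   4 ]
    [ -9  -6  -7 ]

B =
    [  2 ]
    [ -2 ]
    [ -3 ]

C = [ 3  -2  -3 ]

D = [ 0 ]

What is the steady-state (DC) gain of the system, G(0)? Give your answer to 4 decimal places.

-1.0000

G(0) = C(-A)^{-1}B + D = -C A^{-1} B + D.
det A = -18, so A^{-1} = (1/-18)·adj(A) = [[-1/6, 0, 0], [-1/3, -7/3, -4/3], [1/2, 2, 1]]
A^{-1} B = [-1/3, 8, -6]^T
C A^{-1} B = 1
G(0) = D - C A^{-1} B = 0 - (1) = -1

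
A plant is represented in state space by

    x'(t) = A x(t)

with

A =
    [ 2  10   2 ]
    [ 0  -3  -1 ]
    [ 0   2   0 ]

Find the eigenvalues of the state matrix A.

-2, -1, 2

det(sI - A) = s^3 - (tr A)s^2 + (M11 + M22 + M33)s - det A, where Mii is the 2×2 principal minor of A obtained by deleting row i and column i.
tr A = 2 + (-3) + 0 = -1; M11 = (-3)·0 - (-1)·2 = 0 - (-2) = 2; M22 = 2·0 - 2·0 = 0 - 0 = 0; M33 = 2·(-3) - 10·0 = -6 - 0 = -6; sum of minors = -4.
det A = 2·((-3)·0 - (-1)·2) - 10·(0·0 - (-1)·0) + 2·(0·2 - (-3)·0) = 2·2 - 10·0 + 2·0 = 4.
So p(s) = det(sI - A) = s^3 + s^2 - 4s - 4.
Rational-root test: any integer root divides -4. Testing small divisors, s = -1 works: p(-1) = -1 + 1 + 4 + (-4) = 0, so (s + 1) is a factor.
Dividing, p(s) = (s + 1)(s^2 - 4).
Factor s^2 - 4: two numbers with sum 0 and product -4 are 2 and -2, so s^2 - 4 = (s - 2)(s + 2).
Hence p(s) = (s - 2) (s + 1) (s + 2), with roots -2, -1, 2.
At least one eigenvalue has non-negative real part, so the system is not asymptotically stable.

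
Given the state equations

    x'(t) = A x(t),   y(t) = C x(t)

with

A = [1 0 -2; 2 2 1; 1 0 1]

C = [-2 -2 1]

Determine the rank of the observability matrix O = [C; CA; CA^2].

3

CA = [[-5, -4, 3]]
CA^2 = [[-10, -8, 9]]
Observability matrix O = [C; CA; CA^2] = [[-2, -2, 1], [-5, -4, 3], [-10, -8, 9]]
det(O) = (-2)·((-4)·9 - 3·(-8)) - (-2)·((-5)·9 - 3·(-10)) + 1·((-5)·(-8) - (-4)·(-10)) = (-2)·(-12) - (-2)·(-15) + 1·0 = -6 ≠ 0, so rank(O) = 3.
rank(O) = 3 = n, so the pair (A, C) is completely observable.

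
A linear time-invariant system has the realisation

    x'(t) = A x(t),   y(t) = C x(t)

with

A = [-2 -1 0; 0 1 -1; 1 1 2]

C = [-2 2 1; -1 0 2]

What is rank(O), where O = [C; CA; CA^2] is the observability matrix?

3

CA = [[5, 5, 0], [4, 3, 4]]
CA^2 = [[-10, 0, -5], [-4, 3, 5]]
Observability matrix O = [C; CA; CA^2] = [[-2, 2, 1], [-1, 0, 2], [5, 5, 0], [4, 3, 4], [-10, 0, -5], [-4, 3, 5]]
Take the 3×3 submatrix of O formed by rows 1, 2, 3: [[-2, 2, 1], [-1, 0, 2], [5, 5, 0]]. Its determinant is (-2)·(0·0 - 2·5) - 2·((-1)·0 - 2·5) + 1·((-1)·5 - 0·5) = (-2)·(-10) - 2·(-10) + 1·(-5) = 35 ≠ 0.
So rank(O) ≥ 3; since O has 3 columns, rank(O) = 3.
rank(O) = 3 = n, so the pair (A, C) is completely observable.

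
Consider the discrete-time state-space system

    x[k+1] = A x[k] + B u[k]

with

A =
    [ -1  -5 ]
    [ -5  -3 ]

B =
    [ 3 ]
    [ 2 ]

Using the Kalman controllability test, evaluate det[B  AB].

-37

AB = [[-13], [-21]]
Controllability matrix C = [B  AB] = [[3, -13], [2, -21]]
det(C) = 3·(-21) - (-13)·2 = -63 - (-26) = -37
Since det(C) ≠ 0, rank(C) = 2 and the system is completely controllable.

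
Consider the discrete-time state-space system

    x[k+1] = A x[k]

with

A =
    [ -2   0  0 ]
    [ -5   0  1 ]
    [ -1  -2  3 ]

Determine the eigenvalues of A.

-2, 1, 2

det(zI - A) = z^3 - (tr A)z^2 + (M11 + M22 + M33)z - det A, where Mii is the 2×2 principal minor of A obtained by deleting row i and column i.
tr A = (-2) + 0 + 3 = 1; M11 = 0·3 - 1·(-2) = 0 - (-2) = 2; M22 = (-2)·3 - 0·(-1) = -6 - 0 = -6; M33 = (-2)·0 - 0·(-5) = 0 - 0 = 0; sum of minors = -4.
det A = (-2)·(0·3 - 1·(-2)) - 0·((-5)·3 - 1·(-1)) + 0·((-5)·(-2) - 0·(-1)) = (-2)·2 - 0·(-14) + 0·10 = -4.
So p(z) = det(zI - A) = z^3 - z^2 - 4z + 4.
Rational-root test: any integer root divides 4. Testing small divisors, z = 1 works: p(1) = 1 + (-1) + (-4) + 4 = 0, so (z - 1) is a factor.
Dividing, p(z) = (z - 1)(z^2 - 4).
Factor z^2 - 4: two numbers with sum 0 and product -4 are 2 and -2, so z^2 - 4 = (z - 2)(z + 2).
Hence p(z) = (z - 2) (z - 1) (z + 2), with roots -2, 1, 2.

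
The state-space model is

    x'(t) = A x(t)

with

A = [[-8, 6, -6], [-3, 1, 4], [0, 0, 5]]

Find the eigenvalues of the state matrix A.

-5, -2, 5

det(sI - A) = s^3 - (tr A)s^2 + (M11 + M22 + M33)s - det A, where Mii is the 2×2 principal minor of A obtained by deleting row i and column i.
tr A = (-8) + 1 + 5 = -2; M11 = 1·5 - 4·0 = 5 - 0 = 5; M22 = (-8)·5 - (-6)·0 = -40 - 0 = -40; M33 = (-8)·1 - 6·(-3) = -8 - (-18) = 10; sum of minors = -25.
det A = (-8)·(1·5 - 4·0) - 6·((-3)·5 - 4·0) + (-6)·((-3)·0 - 1·0) = (-8)·5 - 6·(-15) + (-6)·0 = 50.
So p(s) = det(sI - A) = s^3 + 2s^2 - 25s - 50.
Rational-root test: any integer root divides -50. Testing small divisors, s = -2 works: p(-2) = -8 + 8 + 50 + (-50) = 0, so (s + 2) is a factor.
Dividing, p(s) = (s + 2)(s^2 - 25).
Factor s^2 - 25: two numbers with sum 0 and product -25 are 5 and -5, so s^2 - 25 = (s - 5)(s + 5).
Hence p(s) = (s - 5) (s + 2) (s + 5), with roots -5, -2, 5.
At least one eigenvalue has non-negative real part, so the system is not asymptotically stable.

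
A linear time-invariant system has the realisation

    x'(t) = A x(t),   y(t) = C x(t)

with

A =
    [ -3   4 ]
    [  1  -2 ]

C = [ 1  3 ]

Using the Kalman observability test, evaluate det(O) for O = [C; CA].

CA = [[0, -2]]
Observability matrix O = [C; CA] = [[1, 3], [0, -2]]
det(O) = 1·(-2) - 3·0 = -2 - 0 = -2
Since det(O) ≠ 0, rank(O) = 2 and the system is completely observable.

-2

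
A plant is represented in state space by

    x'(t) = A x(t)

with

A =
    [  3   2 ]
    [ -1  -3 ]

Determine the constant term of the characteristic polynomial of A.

-7

For a 2×2 matrix, det(sI - A) = s^2 - (tr A)s + det A.
tr A = 0, det A = -7.
So p(s) = s^2 - 7.
The constant term is -7.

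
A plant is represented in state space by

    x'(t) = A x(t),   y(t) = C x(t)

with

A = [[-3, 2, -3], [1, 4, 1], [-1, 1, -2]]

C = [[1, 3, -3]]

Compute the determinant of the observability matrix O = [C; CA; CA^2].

CA = [[3, 11, 6]]
CA^2 = [[-4, 56, -10]]
Observability matrix O = [C; CA; CA^2] = [[1, 3, -3], [3, 11, 6], [-4, 56, -10]]
Expanding along the first row, det(O) = 1·(11·(-10) - 6·56) - 3·(3·(-10) - 6·(-4)) + (-3)·(3·56 - 11·(-4)) = 1·(-446) - 3·(-6) + (-3)·212 = -1064
Since det(O) ≠ 0, rank(O) = 3 and the system is completely observable.

-1064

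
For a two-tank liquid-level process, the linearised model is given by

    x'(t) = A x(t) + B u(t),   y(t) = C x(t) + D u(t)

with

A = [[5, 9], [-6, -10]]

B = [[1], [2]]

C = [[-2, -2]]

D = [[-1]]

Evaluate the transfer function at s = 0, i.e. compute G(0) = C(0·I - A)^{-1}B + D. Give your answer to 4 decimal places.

G(0) = C(-A)^{-1}B + D = -C A^{-1} B + D.
det A = 4, so A^{-1} = (1/4)·adj(A) = [[-5/2, -9/4], [3/2, 5/4]]
A^{-1} B = [-7, 4]^T
C A^{-1} B = 6
G(0) = D - C A^{-1} B = -1 - (6) = -7

-7.0000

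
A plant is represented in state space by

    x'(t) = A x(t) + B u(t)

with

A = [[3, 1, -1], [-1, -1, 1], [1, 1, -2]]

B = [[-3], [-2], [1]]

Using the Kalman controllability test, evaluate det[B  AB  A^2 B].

-487

AB = [[-12], [6], [-7]]
A^2B = [[-23], [-1], [8]]
Controllability matrix C = [B  AB  A^2B] = [[-3, -12, -23], [-2, 6, -1], [1, -7, 8]]
Expanding along the first row, det(C) = (-3)·(6·8 - (-1)·(-7)) - (-12)·((-2)·8 - (-1)·1) + (-23)·((-2)·(-7) - 6·1) = (-3)·41 - (-12)·(-15) + (-23)·8 = -487
Since det(C) ≠ 0, rank(C) = 3 and the system is completely controllable.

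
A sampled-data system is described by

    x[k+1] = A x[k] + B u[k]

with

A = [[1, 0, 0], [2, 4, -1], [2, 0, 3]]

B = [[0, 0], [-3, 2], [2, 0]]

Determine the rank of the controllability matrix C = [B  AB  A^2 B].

AB = [[0, 0], [-14, 8], [6, 0]]
A^2B = [[0, 0], [-62, 32], [18, 0]]
Controllability matrix C = [B  AB  A^2B] = [[0, 0, 0, 0, 0, 0], [-3, 2, -14, 8, -62, 32], [2, 0, 6, 0, 18, 0]]
Row 1 of C is identically zero, so rank(C) ≤ 2.
The 2×2 minor from rows 2, 3, columns 1, 2 is (-3)·0 - 2·2 = 0 - 4 = -4 ≠ 0, so rank(C) = 2.
rank(C) = 2 < n = 3, so the pair (A, B) is not completely controllable.

2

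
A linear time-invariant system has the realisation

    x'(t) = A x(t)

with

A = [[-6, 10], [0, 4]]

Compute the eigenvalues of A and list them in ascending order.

-6, 4

det(sI - A) = s^2 - (tr A)s + det A, with tr A = (-6) + 4 = -2 and det A = (-6)·4 - 10·0 = -24 - 0 = -24.
So p(s) = det(sI - A) = s^2 + 2s - 24.
Factor s^2 + 2s - 24: two numbers with sum -2 and product -24 are 4 and -6, so s^2 + 2s - 24 = (s - 4)(s + 6).
Hence p(s) = (s - 4) (s + 6), with roots -6, 4.
At least one eigenvalue has non-negative real part, so the system is not asymptotically stable.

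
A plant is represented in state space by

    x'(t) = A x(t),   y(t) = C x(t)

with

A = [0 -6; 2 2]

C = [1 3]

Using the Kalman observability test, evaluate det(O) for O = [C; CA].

-18

CA = [[6, 0]]
Observability matrix O = [C; CA] = [[1, 3], [6, 0]]
det(O) = 1·0 - 3·6 = 0 - 18 = -18
Since det(O) ≠ 0, rank(O) = 2 and the system is completely observable.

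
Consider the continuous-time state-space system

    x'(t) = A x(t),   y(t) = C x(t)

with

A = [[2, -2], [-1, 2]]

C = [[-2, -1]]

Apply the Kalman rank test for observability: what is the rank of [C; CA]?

CA = [[-3, 2]]
Observability matrix O = [C; CA] = [[-2, -1], [-3, 2]]
det(O) = (-2)·2 - (-1)·(-3) = -4 - 3 = -7 ≠ 0, so rank(O) = 2.
rank(O) = 2 = n, so the pair (A, C) is completely observable.

2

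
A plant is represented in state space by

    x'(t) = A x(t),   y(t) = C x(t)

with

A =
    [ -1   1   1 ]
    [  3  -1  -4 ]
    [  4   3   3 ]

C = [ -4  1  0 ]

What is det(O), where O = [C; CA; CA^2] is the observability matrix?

855

CA = [[7, -5, -8]]
CA^2 = [[-54, -12, 3]]
Observability matrix O = [C; CA; CA^2] = [[-4, 1, 0], [7, -5, -8], [-54, -12, 3]]
Expanding along the first row, det(O) = (-4)·((-5)·3 - (-8)·(-12)) - 1·(7·3 - (-8)·(-54)) + 0·(7·(-12) - (-5)·(-54)) = (-4)·(-111) - 1·(-411) + 0·(-354) = 855
Since det(O) ≠ 0, rank(O) = 3 and the system is completely observable.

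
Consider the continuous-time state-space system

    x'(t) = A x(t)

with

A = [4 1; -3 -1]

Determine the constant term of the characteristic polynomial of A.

For a 2×2 matrix, det(sI - A) = s^2 - (tr A)s + det A.
tr A = 3, det A = -1.
So p(s) = s^2 - 3s - 1.
The constant term is -1.

-1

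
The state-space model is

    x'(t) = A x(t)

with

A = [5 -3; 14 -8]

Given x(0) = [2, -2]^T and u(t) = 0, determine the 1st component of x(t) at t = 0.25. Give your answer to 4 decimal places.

4.6585

det(sI - A) = s^2 - (tr A)s + det A, with tr A = 5 + (-8) = -3 and det A = 5·(-8) - (-3)·14 = -40 - (-42) = 2.
So p(s) = det(sI - A) = s^2 + 3s + 2.
Factor s^2 + 3s + 2: two numbers with sum -3 and product 2 are -1 and -2, so s^2 + 3s + 2 = (s + 1)(s + 2).
Hence p(s) = (s + 1) (s + 2), with roots -2, -1.
The eigenvalues -2, -1 are distinct and real, so A is diagonalisable and x(t) = e^{At} x(0) = V diag(e^{λ_i t}) V^{-1} x(0), where the columns of V are the eigenvectors.
λ = -2: A - (-2)I = [[7, -3], [14, -6]]. Row 1 gives 7·v1 + (-3)·v2 = 0, so take v_1 = [3, 7]^T.
λ = -1: A - (-1)I = [[6, -3], [14, -7]]. Row 1 gives 6·v1 + (-3)·v2 = 0, so take v_2 = [1, 2]^T.
V = [v_1 v_2] = [[3, 1], [7, 2]] has det V = -1, so V^{-1} = adj(V)/det V = [[-2, 1], [7, -3]].
Modal coordinates z(0) = V^{-1} x(0): (-2)·2 + 1·(-2) = -6; 7·2 + (-3)·(-2) = 20; so z(0) = [-6, 20]^T.
x_1(t) = Σ_i (v_i)_1 · z_i(0) · e^{λ_i t} (row 1 of V times the modal terms).
x_1(0.25) = 3·(-6)·e^{-2·0.25} + 1·20·e^{-1·0.25} = (-18)·0.606531 + 20·0.778801 = 4.6585.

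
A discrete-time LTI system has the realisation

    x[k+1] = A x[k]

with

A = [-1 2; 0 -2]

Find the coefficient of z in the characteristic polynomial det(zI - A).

For a 2×2 matrix, det(zI - A) = z^2 - (tr A)z + det A.
tr A = -3, det A = 2.
So p(z) = z^2 + 3z + 2.
The coefficient of z is 3.

3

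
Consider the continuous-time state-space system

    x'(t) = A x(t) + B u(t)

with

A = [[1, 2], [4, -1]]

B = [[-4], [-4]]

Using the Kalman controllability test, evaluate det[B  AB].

AB = [[-12], [-12]]
Controllability matrix C = [B  AB] = [[-4, -12], [-4, -12]]
det(C) = (-4)·(-12) - (-12)·(-4) = 48 - 48 = 0
Since det(C) = 0, rank(C) < 2 and the system is not completely controllable.

0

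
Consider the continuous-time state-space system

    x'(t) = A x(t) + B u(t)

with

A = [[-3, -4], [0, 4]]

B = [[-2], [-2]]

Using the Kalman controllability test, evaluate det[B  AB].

AB = [[14], [-8]]
Controllability matrix C = [B  AB] = [[-2, 14], [-2, -8]]
det(C) = (-2)·(-8) - 14·(-2) = 16 - (-28) = 44
Since det(C) ≠ 0, rank(C) = 2 and the system is completely controllable.

44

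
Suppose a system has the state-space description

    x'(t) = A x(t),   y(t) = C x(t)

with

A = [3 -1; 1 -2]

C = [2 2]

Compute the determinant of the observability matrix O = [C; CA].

CA = [[8, -6]]
Observability matrix O = [C; CA] = [[2, 2], [8, -6]]
det(O) = 2·(-6) - 2·8 = -12 - 16 = -28
Since det(O) ≠ 0, rank(O) = 2 and the system is completely observable.

-28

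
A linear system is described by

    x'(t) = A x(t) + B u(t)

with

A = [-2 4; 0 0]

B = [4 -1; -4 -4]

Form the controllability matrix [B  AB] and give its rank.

2

AB = [[-24, -14], [0, 0]]
Controllability matrix C = [B  AB] = [[4, -1, -24, -14], [-4, -4, 0, 0]]
Take the 2×2 submatrix of C formed by columns 1, 2: [[4, -1], [-4, -4]]. Its determinant is 4·(-4) - (-1)·(-4) = -16 - 4 = -20 ≠ 0.
So rank(C) ≥ 2; since C has 2 rows, rank(C) = 2.
rank(C) = 2 = n, so the pair (A, B) is completely controllable.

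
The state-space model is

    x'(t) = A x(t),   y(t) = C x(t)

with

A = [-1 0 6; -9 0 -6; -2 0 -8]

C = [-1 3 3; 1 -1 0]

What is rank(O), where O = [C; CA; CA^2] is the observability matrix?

CA = [[-32, 0, -48], [8, 0, 12]]
CA^2 = [[128, 0, 192], [-32, 0, -48]]
Observability matrix O = [C; CA; CA^2] = [[-1, 3, 3], [1, -1, 0], [-32, 0, -48], [8, 0, 12], [128, 0, 192], [-32, 0, -48]]
The columns c1, c2, c3 of O are linearly dependent: -3·c1 - 3·c2 + 2·c3 = 0 (check each entry), so rank(O) ≤ 2.
The 2×2 minor from rows 1, 2, columns 1, 2 is (-1)·(-1) - 3·1 = 1 - 3 = -2 ≠ 0, so rank(O) = 2.
rank(O) = 2 < n = 3, so the pair (A, C) is not completely observable.

2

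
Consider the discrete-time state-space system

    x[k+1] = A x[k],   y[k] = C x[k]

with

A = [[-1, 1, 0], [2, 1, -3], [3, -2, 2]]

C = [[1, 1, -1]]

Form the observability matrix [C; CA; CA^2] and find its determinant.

CA = [[-2, 4, -5]]
CA^2 = [[-5, 12, -22]]
Observability matrix O = [C; CA; CA^2] = [[1, 1, -1], [-2, 4, -5], [-5, 12, -22]]
Expanding along the first row, det(O) = 1·(4·(-22) - (-5)·12) - 1·((-2)·(-22) - (-5)·(-5)) + (-1)·((-2)·12 - 4·(-5)) = 1·(-28) - 1·19 + (-1)·(-4) = -43
Since det(O) ≠ 0, rank(O) = 3 and the system is completely observable.

-43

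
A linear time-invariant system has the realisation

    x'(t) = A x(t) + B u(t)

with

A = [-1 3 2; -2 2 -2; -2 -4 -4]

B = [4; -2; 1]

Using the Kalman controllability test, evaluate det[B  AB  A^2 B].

-7292

AB = [[-8], [-14], [-4]]
A^2B = [[-42], [-4], [88]]
Controllability matrix C = [B  AB  A^2B] = [[4, -8, -42], [-2, -14, -4], [1, -4, 88]]
Expanding along the first row, det(C) = 4·((-14)·88 - (-4)·(-4)) - (-8)·((-2)·88 - (-4)·1) + (-42)·((-2)·(-4) - (-14)·1) = 4·(-1248) - (-8)·(-172) + (-42)·22 = -7292
Since det(C) ≠ 0, rank(C) = 3 and the system is completely controllable.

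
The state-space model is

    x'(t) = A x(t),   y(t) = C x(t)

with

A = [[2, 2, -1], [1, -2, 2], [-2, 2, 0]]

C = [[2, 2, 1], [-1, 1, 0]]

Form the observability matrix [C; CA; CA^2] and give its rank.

3

CA = [[4, 2, 2], [-1, -4, 3]]
CA^2 = [[6, 8, 0], [-12, 12, -7]]
Observability matrix O = [C; CA; CA^2] = [[2, 2, 1], [-1, 1, 0], [4, 2, 2], [-1, -4, 3], [6, 8, 0], [-12, 12, -7]]
Take the 3×3 submatrix of O formed by rows 1, 2, 3: [[2, 2, 1], [-1, 1, 0], [4, 2, 2]]. Its determinant is 2·(1·2 - 0·2) - 2·((-1)·2 - 0·4) + 1·((-1)·2 - 1·4) = 2·2 - 2·(-2) + 1·(-6) = 2 ≠ 0.
So rank(O) ≥ 3; since O has 3 columns, rank(O) = 3.
rank(O) = 3 = n, so the pair (A, C) is completely observable.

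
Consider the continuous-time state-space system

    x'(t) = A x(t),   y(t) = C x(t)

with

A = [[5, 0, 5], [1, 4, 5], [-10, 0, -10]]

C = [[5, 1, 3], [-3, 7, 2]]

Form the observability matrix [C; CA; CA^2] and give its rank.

CA = [[-4, 4, 0], [-28, 28, 0]]
CA^2 = [[-16, 16, 0], [-112, 112, 0]]
Observability matrix O = [C; CA; CA^2] = [[5, 1, 3], [-3, 7, 2], [-4, 4, 0], [-28, 28, 0], [-16, 16, 0], [-112, 112, 0]]
The columns c1, c2, c3 of O are linearly dependent: -c1 - c2 + 2·c3 = 0 (check each entry), so rank(O) ≤ 2.
The 2×2 minor from rows 1, 2, columns 1, 2 is 5·7 - 1·(-3) = 35 - (-3) = 38 ≠ 0, so rank(O) = 2.
rank(O) = 2 < n = 3, so the pair (A, C) is not completely observable.

2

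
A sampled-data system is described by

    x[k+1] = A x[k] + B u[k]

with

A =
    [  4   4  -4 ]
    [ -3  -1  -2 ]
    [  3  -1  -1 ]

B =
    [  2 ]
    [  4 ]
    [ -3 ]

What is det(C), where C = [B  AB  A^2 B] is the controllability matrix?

AB = [[36], [-4], [5]]
A^2B = [[108], [-114], [107]]
Controllability matrix C = [B  AB  A^2B] = [[2, 36, 108], [4, -4, -114], [-3, 5, 107]]
Expanding along the first row, det(C) = 2·((-4)·107 - (-114)·5) - 36·(4·107 - (-114)·(-3)) + 108·(4·5 - (-4)·(-3)) = 2·142 - 36·86 + 108·8 = -1948
Since det(C) ≠ 0, rank(C) = 3 and the system is completely controllable.

-1948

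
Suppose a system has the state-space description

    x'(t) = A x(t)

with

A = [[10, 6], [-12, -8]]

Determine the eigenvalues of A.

det(sI - A) = s^2 - (tr A)s + det A, with tr A = 10 + (-8) = 2 and det A = 10·(-8) - 6·(-12) = -80 - (-72) = -8.
So p(s) = det(sI - A) = s^2 - 2s - 8.
Factor s^2 - 2s - 8: two numbers with sum 2 and product -8 are 4 and -2, so s^2 - 2s - 8 = (s - 4)(s + 2).
Hence p(s) = (s - 4) (s + 2), with roots -2, 4.
At least one eigenvalue has non-negative real part, so the system is not asymptotically stable.

-2, 4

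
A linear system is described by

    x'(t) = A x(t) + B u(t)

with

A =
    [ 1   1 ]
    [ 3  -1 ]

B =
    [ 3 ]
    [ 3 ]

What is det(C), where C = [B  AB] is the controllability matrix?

AB = [[6], [6]]
Controllability matrix C = [B  AB] = [[3, 6], [3, 6]]
det(C) = 3·6 - 6·3 = 18 - 18 = 0
Since det(C) = 0, rank(C) < 2 and the system is not completely controllable.

0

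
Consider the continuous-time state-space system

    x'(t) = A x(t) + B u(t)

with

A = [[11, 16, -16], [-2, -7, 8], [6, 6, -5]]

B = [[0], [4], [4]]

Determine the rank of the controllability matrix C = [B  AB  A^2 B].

AB = [[0], [4], [4]]
A^2B = [[0], [4], [4]]
Controllability matrix C = [B  AB  A^2B] = [[0, 0, 0], [4, 4, 4], [4, 4, 4]]
Every column of C is a scalar multiple of column 1 = [0, 4, 4] (multipliers 1, 1, 1), so the columns span a one-dimensional space.
C ≠ 0, hence rank(C) = 1.
rank(C) = 1 < n = 3, so the pair (A, B) is not completely controllable.

1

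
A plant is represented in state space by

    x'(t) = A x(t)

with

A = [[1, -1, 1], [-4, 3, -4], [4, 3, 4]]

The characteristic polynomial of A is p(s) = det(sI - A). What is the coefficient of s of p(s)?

23

Expand det(sI - A) for the 3×3 matrix.
p(s) = s^3 - 8s^2 + 23s.
(Check: constant term = det(-A) = (-1)^3 det A = 0; coefficient of s^2 = -tr A = -8.)
The coefficient of s is 23.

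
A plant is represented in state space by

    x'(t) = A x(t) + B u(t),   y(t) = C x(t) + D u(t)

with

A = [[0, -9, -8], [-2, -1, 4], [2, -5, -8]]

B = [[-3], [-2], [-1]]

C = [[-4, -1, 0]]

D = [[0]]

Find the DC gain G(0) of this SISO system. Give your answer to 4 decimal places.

G(0) = C(-A)^{-1}B + D = -C A^{-1} B + D.
det A = -24, so A^{-1} = (1/-24)·adj(A) = [[-7/6, 4/3, 11/6], [1/3, -2/3, -2/3], [-1/2, 3/4, 3/4]]
A^{-1} B = [-1, 1, -3/4]^T
C A^{-1} B = 3
G(0) = D - C A^{-1} B = 0 - (3) = -3

-3.0000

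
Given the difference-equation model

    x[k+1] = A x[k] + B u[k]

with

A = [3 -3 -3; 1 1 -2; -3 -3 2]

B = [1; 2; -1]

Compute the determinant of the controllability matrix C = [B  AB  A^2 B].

-194

AB = [[0], [5], [-11]]
A^2B = [[18], [27], [-37]]
Controllability matrix C = [B  AB  A^2B] = [[1, 0, 18], [2, 5, 27], [-1, -11, -37]]
Expanding along the first row, det(C) = 1·(5·(-37) - 27·(-11)) - 0·(2·(-37) - 27·(-1)) + 18·(2·(-11) - 5·(-1)) = 1·112 - 0·(-47) + 18·(-17) = -194
Since det(C) ≠ 0, rank(C) = 3 and the system is completely controllable.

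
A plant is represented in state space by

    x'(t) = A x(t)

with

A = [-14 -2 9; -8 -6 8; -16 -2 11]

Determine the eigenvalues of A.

det(sI - A) = s^3 - (tr A)s^2 + (M11 + M22 + M33)s - det A, where Mii is the 2×2 principal minor of A obtained by deleting row i and column i.
tr A = (-14) + (-6) + 11 = -9; M11 = (-6)·11 - 8·(-2) = -66 - (-16) = -50; M22 = (-14)·11 - 9·(-16) = -154 - (-144) = -10; M33 = (-14)·(-6) - (-2)·(-8) = 84 - 16 = 68; sum of minors = 8.
det A = (-14)·((-6)·11 - 8·(-2)) - (-2)·((-8)·11 - 8·(-16)) + 9·((-8)·(-2) - (-6)·(-16)) = (-14)·(-50) - (-2)·40 + 9·(-80) = 60.
So p(s) = det(sI - A) = s^3 + 9s^2 + 8s - 60.
Rational-root test: any integer root divides -60. Testing small divisors, s = 2 works: p(2) = 8 + 36 + 16 + (-60) = 0, so (s - 2) is a factor.
Dividing, p(s) = (s - 2)(s^2 + 11s + 30).
Factor s^2 + 11s + 30: two numbers with sum -11 and product 30 are -5 and -6, so s^2 + 11s + 30 = (s + 5)(s + 6).
Hence p(s) = (s - 2) (s + 5) (s + 6), with roots -6, -5, 2.
At least one eigenvalue has non-negative real part, so the system is not asymptotically stable.

-6, -5, 2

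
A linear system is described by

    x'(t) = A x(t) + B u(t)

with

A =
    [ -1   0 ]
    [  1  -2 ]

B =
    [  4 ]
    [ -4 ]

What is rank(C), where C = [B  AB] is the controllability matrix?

2

AB = [[-4], [12]]
Controllability matrix C = [B  AB] = [[4, -4], [-4, 12]]
det(C) = 4·12 - (-4)·(-4) = 48 - 16 = 32 ≠ 0, so rank(C) = 2.
rank(C) = 2 = n, so the pair (A, B) is completely controllable.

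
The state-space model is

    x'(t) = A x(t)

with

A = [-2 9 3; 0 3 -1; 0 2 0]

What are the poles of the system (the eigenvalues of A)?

-2, 1, 2

det(sI - A) = s^3 - (tr A)s^2 + (M11 + M22 + M33)s - det A, where Mii is the 2×2 principal minor of A obtained by deleting row i and column i.
tr A = (-2) + 3 + 0 = 1; M11 = 3·0 - (-1)·2 = 0 - (-2) = 2; M22 = (-2)·0 - 3·0 = 0 - 0 = 0; M33 = (-2)·3 - 9·0 = -6 - 0 = -6; sum of minors = -4.
det A = (-2)·(3·0 - (-1)·2) - 9·(0·0 - (-1)·0) + 3·(0·2 - 3·0) = (-2)·2 - 9·0 + 3·0 = -4.
So p(s) = det(sI - A) = s^3 - s^2 - 4s + 4.
Rational-root test: any integer root divides 4. Testing small divisors, s = 1 works: p(1) = 1 + (-1) + (-4) + 4 = 0, so (s - 1) is a factor.
Dividing, p(s) = (s - 1)(s^2 - 4).
Factor s^2 - 4: two numbers with sum 0 and product -4 are 2 and -2, so s^2 - 4 = (s - 2)(s + 2).
Hence p(s) = (s - 2) (s - 1) (s + 2), with roots -2, 1, 2.
At least one eigenvalue has non-negative real part, so the system is not asymptotically stable.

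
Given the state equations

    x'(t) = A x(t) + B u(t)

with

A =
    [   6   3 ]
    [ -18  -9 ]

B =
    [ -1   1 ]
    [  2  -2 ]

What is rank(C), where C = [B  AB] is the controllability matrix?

AB = [[0, 0], [0, 0]]
Controllability matrix C = [B  AB] = [[-1, 1, 0, 0], [2, -2, 0, 0]]
Every column of C is a scalar multiple of column 1 = [-1, 2] (multipliers 1, -1, 0, 0), so the columns span a one-dimensional space.
C ≠ 0, hence rank(C) = 1.
rank(C) = 1 < n = 2, so the pair (A, B) is not completely controllable.

1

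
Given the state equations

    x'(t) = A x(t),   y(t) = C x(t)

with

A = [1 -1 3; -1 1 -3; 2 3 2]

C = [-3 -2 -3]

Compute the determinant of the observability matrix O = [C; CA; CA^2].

CA = [[-7, -8, -9]]
CA^2 = [[-17, -28, -15]]
Observability matrix O = [C; CA; CA^2] = [[-3, -2, -3], [-7, -8, -9], [-17, -28, -15]]
Expanding along the first row, det(O) = (-3)·((-8)·(-15) - (-9)·(-28)) - (-2)·((-7)·(-15) - (-9)·(-17)) + (-3)·((-7)·(-28) - (-8)·(-17)) = (-3)·(-132) - (-2)·(-48) + (-3)·60 = 120
Since det(O) ≠ 0, rank(O) = 3 and the system is completely observable.

120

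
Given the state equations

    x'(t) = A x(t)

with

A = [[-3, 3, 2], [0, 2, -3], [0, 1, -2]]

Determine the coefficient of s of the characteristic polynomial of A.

-1

Expand det(sI - A) for the 3×3 matrix.
p(s) = s^3 + 3s^2 - s - 3.
(Check: constant term = det(-A) = (-1)^3 det A = -3; coefficient of s^2 = -tr A = 3.)
The coefficient of s is -1.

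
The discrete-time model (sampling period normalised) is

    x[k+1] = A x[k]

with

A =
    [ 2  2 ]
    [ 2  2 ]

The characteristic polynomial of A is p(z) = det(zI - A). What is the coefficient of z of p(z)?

-4

For a 2×2 matrix, det(zI - A) = z^2 - (tr A)z + det A.
tr A = 4, det A = 0.
So p(z) = z^2 - 4z.
The coefficient of z is -4.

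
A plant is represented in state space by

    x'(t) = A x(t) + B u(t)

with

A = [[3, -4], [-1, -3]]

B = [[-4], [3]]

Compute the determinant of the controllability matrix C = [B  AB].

AB = [[-24], [-5]]
Controllability matrix C = [B  AB] = [[-4, -24], [3, -5]]
det(C) = (-4)·(-5) - (-24)·3 = 20 - (-72) = 92
Since det(C) ≠ 0, rank(C) = 2 and the system is completely controllable.

92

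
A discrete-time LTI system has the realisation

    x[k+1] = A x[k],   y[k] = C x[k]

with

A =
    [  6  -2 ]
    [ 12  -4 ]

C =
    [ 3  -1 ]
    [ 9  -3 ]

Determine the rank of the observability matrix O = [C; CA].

1

CA = [[6, -2], [18, -6]]
Observability matrix O = [C; CA] = [[3, -1], [9, -3], [6, -2], [18, -6]]
Every row of O is a scalar multiple of row 1 = [3, -1] (multipliers 1, 3, 2, 6), so the rows span a one-dimensional space.
O ≠ 0, hence rank(O) = 1.
rank(O) = 1 < n = 2, so the pair (A, C) is not completely observable.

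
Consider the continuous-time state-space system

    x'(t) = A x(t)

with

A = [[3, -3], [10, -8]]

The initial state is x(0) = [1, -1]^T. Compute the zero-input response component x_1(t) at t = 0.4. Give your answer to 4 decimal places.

det(sI - A) = s^2 - (tr A)s + det A, with tr A = 3 + (-8) = -5 and det A = 3·(-8) - (-3)·10 = -24 - (-30) = 6.
So p(s) = det(sI - A) = s^2 + 5s + 6.
Factor s^2 + 5s + 6: two numbers with sum -5 and product 6 are -2 and -3, so s^2 + 5s + 6 = (s + 2)(s + 3).
Hence p(s) = (s + 2) (s + 3), with roots -3, -2.
The eigenvalues -3, -2 are distinct and real, so A is diagonalisable and x(t) = e^{At} x(0) = V diag(e^{λ_i t}) V^{-1} x(0), where the columns of V are the eigenvectors.
λ = -3: A - (-3)I = [[6, -3], [10, -5]]. Row 1 gives 6·v1 + (-3)·v2 = 0, so take v_1 = [-1, -2]^T.
λ = -2: A - (-2)I = [[5, -3], [10, -6]]. Row 1 gives 5·v1 + (-3)·v2 = 0, so take v_2 = [-3, -5]^T.
V = [v_1 v_2] = [[-1, -3], [-2, -5]] has det V = -1, so V^{-1} = adj(V)/det V = [[5, -3], [-2, 1]].
Modal coordinates z(0) = V^{-1} x(0): 5·1 + (-3)·(-1) = 8; (-2)·1 + 1·(-1) = -3; so z(0) = [8, -3]^T.
x_1(t) = Σ_i (v_i)_1 · z_i(0) · e^{λ_i t} (row 1 of V times the modal terms).
x_1(0.4) = (-1)·8·e^{-3·0.4} + (-3)·(-3)·e^{-2·0.4} = (-8)·0.301194 + 9·0.449329 = 1.6344.

1.6344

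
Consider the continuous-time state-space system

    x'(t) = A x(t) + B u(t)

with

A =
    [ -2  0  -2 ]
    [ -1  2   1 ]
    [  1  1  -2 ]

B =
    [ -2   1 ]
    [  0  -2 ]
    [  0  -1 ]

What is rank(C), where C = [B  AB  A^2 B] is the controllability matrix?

AB = [[4, 0], [2, -6], [-2, 1]]
A^2B = [[-4, -2], [-2, -11], [10, -8]]
Controllability matrix C = [B  AB  A^2B] = [[-2, 1, 4, 0, -4, -2], [0, -2, 2, -6, -2, -11], [0, -1, -2, 1, 10, -8]]
Take the 3×3 submatrix of C formed by columns 1, 2, 3: [[-2, 1, 4], [0, -2, 2], [0, -1, -2]]. Its determinant is (-2)·((-2)·(-2) - 2·(-1)) - 1·(0·(-2) - 2·0) + 4·(0·(-1) - (-2)·0) = (-2)·6 - 1·0 + 4·0 = -12 ≠ 0.
So rank(C) ≥ 3; since C has 3 rows, rank(C) = 3.
rank(C) = 3 = n, so the pair (A, B) is completely controllable.

3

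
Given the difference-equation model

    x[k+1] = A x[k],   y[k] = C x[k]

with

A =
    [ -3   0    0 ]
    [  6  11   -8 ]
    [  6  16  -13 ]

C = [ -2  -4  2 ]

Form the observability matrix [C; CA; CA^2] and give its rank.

CA = [[-6, -12, 6]]
CA^2 = [[-18, -36, 18]]
Observability matrix O = [C; CA; CA^2] = [[-2, -4, 2], [-6, -12, 6], [-18, -36, 18]]
Every row of O is a scalar multiple of row 1 = [-2, -4, 2] (multipliers 1, 3, 9), so the rows span a one-dimensional space.
O ≠ 0, hence rank(O) = 1.
rank(O) = 1 < n = 3, so the pair (A, C) is not completely observable.

1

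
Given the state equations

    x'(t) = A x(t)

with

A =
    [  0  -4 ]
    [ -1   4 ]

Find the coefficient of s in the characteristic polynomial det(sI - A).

For a 2×2 matrix, det(sI - A) = s^2 - (tr A)s + det A.
tr A = 4, det A = -4.
So p(s) = s^2 - 4s - 4.
The coefficient of s is -4.

-4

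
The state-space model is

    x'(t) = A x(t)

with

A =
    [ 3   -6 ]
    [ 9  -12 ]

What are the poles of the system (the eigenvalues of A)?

det(sI - A) = s^2 - (tr A)s + det A, with tr A = 3 + (-12) = -9 and det A = 3·(-12) - (-6)·9 = -36 - (-54) = 18.
So p(s) = det(sI - A) = s^2 + 9s + 18.
Factor s^2 + 9s + 18: two numbers with sum -9 and product 18 are -3 and -6, so s^2 + 9s + 18 = (s + 3)(s + 6).
Hence p(s) = (s + 3) (s + 6), with roots -6, -3.
All eigenvalues have negative real part, so the system is asymptotically stable.

-6, -3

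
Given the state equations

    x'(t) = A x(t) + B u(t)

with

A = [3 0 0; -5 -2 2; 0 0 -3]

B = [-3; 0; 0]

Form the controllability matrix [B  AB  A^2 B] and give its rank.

2

AB = [[-9], [15], [0]]
A^2B = [[-27], [15], [0]]
Controllability matrix C = [B  AB  A^2B] = [[-3, -9, -27], [0, 15, 15], [0, 0, 0]]
Row 3 of C is identically zero, so rank(C) ≤ 2.
The 2×2 minor from rows 1, 2, columns 1, 2 is (-3)·15 - (-9)·0 = -45 - 0 = -45 ≠ 0, so rank(C) = 2.
rank(C) = 2 < n = 3, so the pair (A, B) is not completely controllable.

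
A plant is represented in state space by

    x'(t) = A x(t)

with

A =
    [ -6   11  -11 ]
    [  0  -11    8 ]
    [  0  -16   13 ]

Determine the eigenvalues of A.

det(sI - A) = s^3 - (tr A)s^2 + (M11 + M22 + M33)s - det A, where Mii is the 2×2 principal minor of A obtained by deleting row i and column i.
tr A = (-6) + (-11) + 13 = -4; M11 = (-11)·13 - 8·(-16) = -143 - (-128) = -15; M22 = (-6)·13 - (-11)·0 = -78 - 0 = -78; M33 = (-6)·(-11) - 11·0 = 66 - 0 = 66; sum of minors = -27.
det A = (-6)·((-11)·13 - 8·(-16)) - 11·(0·13 - 8·0) + (-11)·(0·(-16) - (-11)·0) = (-6)·(-15) - 11·0 + (-11)·0 = 90.
So p(s) = det(sI - A) = s^3 + 4s^2 - 27s - 90.
Rational-root test: any integer root divides -90. Testing small divisors, s = -3 works: p(-3) = -27 + 36 + 81 + (-90) = 0, so (s + 3) is a factor.
Dividing, p(s) = (s + 3)(s^2 + s - 30).
Factor s^2 + s - 30: two numbers with sum -1 and product -30 are 5 and -6, so s^2 + s - 30 = (s - 5)(s + 6).
Hence p(s) = (s - 5) (s + 3) (s + 6), with roots -6, -3, 5.
At least one eigenvalue has non-negative real part, so the system is not asymptotically stable.

-6, -3, 5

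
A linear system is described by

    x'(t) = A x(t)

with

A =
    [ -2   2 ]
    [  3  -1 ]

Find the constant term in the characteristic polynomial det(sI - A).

-4

For a 2×2 matrix, det(sI - A) = s^2 - (tr A)s + det A.
tr A = -3, det A = -4.
So p(s) = s^2 + 3s - 4.
The constant term is -4.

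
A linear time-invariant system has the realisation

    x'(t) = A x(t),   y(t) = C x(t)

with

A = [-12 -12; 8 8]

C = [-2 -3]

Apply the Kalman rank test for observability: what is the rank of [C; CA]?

CA = [[0, 0]]
Observability matrix O = [C; CA] = [[-2, -3], [0, 0]]
Every row of O is a scalar multiple of row 1 = [-2, -3] (multipliers 1, 0), so the rows span a one-dimensional space.
O ≠ 0, hence rank(O) = 1.
rank(O) = 1 < n = 2, so the pair (A, C) is not completely observable.

1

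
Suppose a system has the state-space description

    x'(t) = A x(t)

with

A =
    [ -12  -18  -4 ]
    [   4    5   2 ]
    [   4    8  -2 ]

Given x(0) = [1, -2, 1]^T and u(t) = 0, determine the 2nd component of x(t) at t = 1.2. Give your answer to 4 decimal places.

-0.6886

det(sI - A) = s^3 - (tr A)s^2 + (M11 + M22 + M33)s - det A, where Mii is the 2×2 principal minor of A obtained by deleting row i and column i.
tr A = (-12) + 5 + (-2) = -9; M11 = 5·(-2) - 2·8 = -10 - 16 = -26; M22 = (-12)·(-2) - (-4)·4 = 24 - (-16) = 40; M33 = (-12)·5 - (-18)·4 = -60 - (-72) = 12; sum of minors = 26.
det A = (-12)·(5·(-2) - 2·8) - (-18)·(4·(-2) - 2·4) + (-4)·(4·8 - 5·4) = (-12)·(-26) - (-18)·(-16) + (-4)·12 = -24.
So p(s) = det(sI - A) = s^3 + 9s^2 + 26s + 24.
Rational-root test: any integer root divides 24. Testing small divisors, s = -2 works: p(-2) = -8 + 36 + (-52) + 24 = 0, so (s + 2) is a factor.
Dividing, p(s) = (s + 2)(s^2 + 7s + 12).
Factor s^2 + 7s + 12: two numbers with sum -7 and product 12 are -3 and -4, so s^2 + 7s + 12 = (s + 3)(s + 4).
Hence p(s) = (s + 2) (s + 3) (s + 4), with roots -4, -3, -2.
The eigenvalues -4, -3, -2 are distinct and real, so A is diagonalisable and x(t) = e^{At} x(0) = V diag(e^{λ_i t}) V^{-1} x(0), where the columns of V are the eigenvectors.
λ = -4: A - (-4)I = [[-8, -18, -4], [4, 9, 2], [4, 8, 2]]. v must be orthogonal to every row; (row 1) × (row 3) = [-4, 0, 8], so take v_1 = [1, 0, -2]^T.
λ = -3: A - (-3)I = [[-9, -18, -4], [4, 8, 2], [4, 8, 1]]. v must be orthogonal to every row; (row 1) × (row 2) = [-4, 2, 0], so take v_2 = [2, -1, 0]^T.
λ = -2: A - (-2)I = [[-10, -18, -4], [4, 7, 2], [4, 8, 0]]. v must be orthogonal to every row; (row 1) × (row 2) = [-8, 4, 2], so take v_3 = [-4, 2, 1]^T.
V = [v_1 v_2 v_3] = [[1, 2, -4], [0, -1, 2], [-2, 0, 1]] has det V = -1, so V^{-1} = adj(V)/det V = [[1, 2, 0], [4, 7, 2], [2, 4, 1]].
Modal coordinates z(0) = V^{-1} x(0): 1·1 + 2·(-2) + 0·1 = -3; 4·1 + 7·(-2) + 2·1 = -8; 2·1 + 4·(-2) + 1·1 = -5; so z(0) = [-3, -8, -5]^T.
x_2(t) = Σ_i (v_i)_2 · z_i(0) · e^{λ_i t} (row 2 of V times the modal terms).
x_2(1.2) = 0·(-3)·e^{-4·1.2} + (-1)·(-8)·e^{-3·1.2} + 2·(-5)·e^{-2·1.2} = 0·0.008230 + 8·0.027324 + (-10)·0.090718 = -0.6886.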